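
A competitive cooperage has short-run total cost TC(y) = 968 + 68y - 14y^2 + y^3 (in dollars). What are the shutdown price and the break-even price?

AVC = 68 - 14y + y^2; minimized at y = 7, giving min AVC = $19. That is the shutdown price.
ATC = 968/y + 68 - 14y + y^2. Setting dATC/dy = −968/y^2 − 14 + 2y = 0 gives y = 11 (since 2·11^3 − 14·11^2 = 968).
min ATC = 968/11 + 68 − 14·11 + 11^2 = $123. That is the break-even price.
For $19 ≤ P < $123 the firm produces at a loss; below $19 it shuts down.

Shutdown price = $19; break-even price = $123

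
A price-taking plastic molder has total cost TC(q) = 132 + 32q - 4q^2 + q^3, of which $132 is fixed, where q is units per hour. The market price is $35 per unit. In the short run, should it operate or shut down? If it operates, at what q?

Strip out fixed cost: VC = 32q - 4q^2 + q^3. Then AVC = 32 - 4q + q^2 and MC = 32 - 8q + 3q^2.
The AVC parabola has its vertex at q = 4/2 = 2, where AVC = 32 - 4·2 + 2^2 = $28.
Since P = $35 ≥ min AVC = $28, price covers variable cost and the firm should produce.
P = MC gives -3 - 8q + 3q^2 = 0, with roots -1/3 and 3. Take the larger (rising MC): q* = 3.
Check: AVC at q = 3 is $29 ≤ P, so revenue covers variable cost.
Profit = P·q − TC = 35·3 − 219 = -$114, a loss, but smaller than the $132 fixed cost the firm would lose by shutting down.

Produce at q = 3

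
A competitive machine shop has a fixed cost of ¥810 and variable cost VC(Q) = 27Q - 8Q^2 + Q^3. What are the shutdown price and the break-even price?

Shutdown price = ¥11; break-even price = ¥126

Shutdown price = min AVC. AVC = 27 - 8Q + Q^2, with vertex at Q = 4 and minimum ¥11.
ATC = 810/Q + 27 - 8Q + Q^2. Setting dATC/dQ = −810/Q^2 − 8 + 2Q = 0 gives Q = 9 (since 2·9^3 − 8·9^2 = 810).
min ATC = 810/9 + 27 − 8·9 + 9^2 = ¥126. That is the break-even price.
For ¥11 ≤ P < ¥126 the firm produces at a loss; below ¥11 it shuts down.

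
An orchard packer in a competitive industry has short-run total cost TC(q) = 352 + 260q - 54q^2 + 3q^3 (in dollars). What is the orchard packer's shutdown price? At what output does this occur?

The firm shuts down when price falls below the minimum of average variable cost. AVC = VC/q = 260 - 54q + 3q^2.
dAVC/dq = -54 + 6q = 0 gives q = 9. min AVC = 260 - 54·9 + 3·9^2 = 17.
The firm shuts down for any P below $17.

$17 per unit, at q = 9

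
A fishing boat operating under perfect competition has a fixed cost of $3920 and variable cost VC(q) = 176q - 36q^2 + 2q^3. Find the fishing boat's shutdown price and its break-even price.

Shutdown price = $14; break-even price = $344

AVC = 176 - 36q + 2q^2; minimized at q = 9, giving min AVC = $14. That is the shutdown price.
ATC = 3920/q + 176 - 36q + 2q^2. Setting dATC/dq = −3920/q^2 − 36 + 4q = 0 gives q = 14 (since 4·14^3 − 36·14^2 = 3920).
min ATC = 3920/14 + 176 − 36·14 + 2·14^2 = $344. That is the break-even price.
For $14 ≤ P < $344 the firm produces at a loss; below $14 it shuts down.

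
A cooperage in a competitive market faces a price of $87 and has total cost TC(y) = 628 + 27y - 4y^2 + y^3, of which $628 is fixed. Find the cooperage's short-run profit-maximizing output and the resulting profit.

Profit = -$340 at y = 6

AVC = 27 - 4y + y^2; min AVC = $23 at y = 2. Since P = $87 ≥ min AVC, the firm produces.
With MC = 27 - 8y + 3y^2, P = MC on the upward-sloping part at y* = 6.
TR = 87·6 = 522. TC = 628 + 234 = 862. Profit = 522 − 862 = -$340.
By producing, the firm covers all variable cost plus $288 of fixed cost; shutting down would lose the full $628.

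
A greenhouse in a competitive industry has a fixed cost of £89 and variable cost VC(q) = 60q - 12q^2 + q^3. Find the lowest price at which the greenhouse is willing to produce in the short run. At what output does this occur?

£24 per unit, at q = 6

The firm shuts down when price falls below the minimum of average variable cost. AVC = VC/q = 60 - 12q + q^2.
dAVC/dq = -12 + 2q = 0 gives q = 6. min AVC = 60 - 12·6 + 6^2 = 24.
For P < £24 the firm produces nothing.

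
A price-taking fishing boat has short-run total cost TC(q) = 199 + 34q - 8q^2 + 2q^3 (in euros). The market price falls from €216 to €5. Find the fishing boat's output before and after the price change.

AVC = 34 - 8q + 2q^2, minimized at q = 2 where min AVC = €26. MC = 34 - 16q + 6q^2.
With P = €216 above the shutdown price, P = MC gives q = 7.
At P = €5 < min AVC = €26, price no longer covers variable cost at any output, so the firm shuts down: q = 0.

Output falls from 7 to 0 (the firm shuts down)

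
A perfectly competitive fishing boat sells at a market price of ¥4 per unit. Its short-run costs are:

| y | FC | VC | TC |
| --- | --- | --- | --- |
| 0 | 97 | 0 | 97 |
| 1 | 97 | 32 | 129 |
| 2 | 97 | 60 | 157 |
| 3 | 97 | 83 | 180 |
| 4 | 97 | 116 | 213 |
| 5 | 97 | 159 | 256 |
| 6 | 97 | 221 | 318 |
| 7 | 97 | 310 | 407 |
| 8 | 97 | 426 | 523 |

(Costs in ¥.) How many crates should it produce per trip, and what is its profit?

y = 0 (shut down); profit = -¥97

Profit at each row (π = 4y − TC): y=0: -97; y=1: -125; y=2: -149; y=3: -168; y=4: -197; y=5: -236; y=6: -294; y=7: -379; y=8: -491.
Profit is highest at y = 0. Equivalently, the lowest AVC in the table is 83/3 ≈ ¥27.67 at y = 3, and P = ¥4 falls below it — price never covers variable cost, so the firm shuts down and loses only its fixed cost.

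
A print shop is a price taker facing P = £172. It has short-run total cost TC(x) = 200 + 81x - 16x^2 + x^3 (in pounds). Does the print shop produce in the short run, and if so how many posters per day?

Produce at x = 13

Strip out fixed cost: VC = 81x - 16x^2 + x^3. Then AVC = 81 - 16x + x^2 and MC = 81 - 32x + 3x^2.
AVC is minimized where dAVC/dx = -16 + 2x = 0, at x = 8; min AVC = 81 - 16·8 + 8^2 = £17.
P = £172 exceeds min AVC = £17, so the firm stays open.
P = MC gives -91 - 32x + 3x^2 = 0, with roots -7/3 and 13. Take the larger (rising MC): x* = 13.
Check: AVC at x = 13 is £42 ≤ P, so revenue covers variable cost.
Profit = P·x − TC = 172·13 − 746 = £1490.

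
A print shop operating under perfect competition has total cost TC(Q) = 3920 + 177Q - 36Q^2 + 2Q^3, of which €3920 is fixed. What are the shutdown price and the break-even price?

Shutdown price = €15; break-even price = €345

AVC = 177 - 36Q + 2Q^2; minimized at Q = 9, giving min AVC = €15. That is the shutdown price.
ATC = 3920/Q + 177 - 36Q + 2Q^2. Setting dATC/dQ = −3920/Q^2 − 36 + 4Q = 0 gives Q = 14 (since 4·14^3 − 36·14^2 = 3920).
min ATC = 3920/14 + 177 − 36·14 + 2·14^2 = €345. That is the break-even price.
For €15 ≤ P < €345 the firm produces at a loss; below €15 it shuts down.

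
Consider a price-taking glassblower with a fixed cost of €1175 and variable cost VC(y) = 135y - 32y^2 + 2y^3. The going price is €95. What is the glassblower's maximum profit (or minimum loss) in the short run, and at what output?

Profit = -€375 at y = 10

AVC = 135 - 32y + 2y^2 has its minimum €7 at y = 8; price €95 clears that bar, so the firm operates.
MC = 135 - 64y + 6y^2. Setting P = MC and taking the root on the rising branch gives y* = 10.
TR = 95·10 = 950. TC = 1175 + 150 = 1325. Profit = 950 − 1325 = -€375.
Shutting down would mean losing the fixed cost of €1175, so operating at a loss of €375 is better by €800.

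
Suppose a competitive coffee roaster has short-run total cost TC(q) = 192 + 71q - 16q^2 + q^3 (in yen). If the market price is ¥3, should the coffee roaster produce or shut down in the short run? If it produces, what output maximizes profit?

Shut down

Strip out fixed cost: VC = 71q - 16q^2 + q^3. Then AVC = 71 - 16q + q^2 and MC = 71 - 32q + 3q^2.
AVC is minimized where dAVC/dq = -16 + 2q = 0, at q = 8; min AVC = 71 - 16·8 + 8^2 = ¥7.
P = ¥3 lies below min AVC = ¥7; no output level covers variable cost.
The firm minimizes its loss by shutting down and losing only its fixed cost of ¥192.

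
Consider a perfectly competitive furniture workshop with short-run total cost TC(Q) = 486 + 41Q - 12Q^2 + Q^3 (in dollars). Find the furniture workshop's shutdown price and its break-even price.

AVC = 41 - 12Q + Q^2; minimized at Q = 6, giving min AVC = $5. That is the shutdown price.
ATC = 486/Q + 41 - 12Q + Q^2. Setting dATC/dQ = −486/Q^2 − 12 + 2Q = 0 gives Q = 9 (since 2·9^3 − 12·9^2 = 486).
min ATC = 486/9 + 41 − 12·9 + 9^2 = $68. That is the break-even price.
For $5 ≤ P < $68 the firm produces at a loss; below $5 it shuts down.

Shutdown price = $5; break-even price = $68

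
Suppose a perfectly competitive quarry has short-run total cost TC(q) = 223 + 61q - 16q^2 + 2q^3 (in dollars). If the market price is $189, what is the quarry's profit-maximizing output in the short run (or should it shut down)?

Produce at q = 8

From TC, MC = TC'(q) = 61 - 32q + 6q^2 and AVC = VC/q = 61 - 16q + 2q^2.
The AVC parabola has its vertex at q = 16/4 = 4, where AVC = 61 - 16·4 + 2·4^2 = $29.
Because $189 ≥ $29, revenue can cover variable cost; the firm operates.
P = MC gives -128 - 32q + 6q^2 = 0, with roots -8/3 and 8. Take the larger (rising MC): q* = 8.
Check: AVC at q = 8 is $61 ≤ P, so revenue covers variable cost.
Profit = P·q − TC = 189·8 − 711 = $801.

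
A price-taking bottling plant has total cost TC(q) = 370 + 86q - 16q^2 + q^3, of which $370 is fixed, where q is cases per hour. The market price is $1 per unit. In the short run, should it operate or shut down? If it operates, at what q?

Shut down

Variable cost is VC = 86q - 16q^2 + q^3, so AVC = VC/q = 86 - 16q + q^2 and MC = dTC/dq = 86 - 32q + 3q^2.
AVC is minimized where dAVC/dq = -16 + 2q = 0, at q = 8; min AVC = 86 - 16·8 + 8^2 = $22.
Since P = $1 < min AVC = $22, price fails to cover variable cost at any output.
Best response: produce nothing and absorb the $370 fixed cost.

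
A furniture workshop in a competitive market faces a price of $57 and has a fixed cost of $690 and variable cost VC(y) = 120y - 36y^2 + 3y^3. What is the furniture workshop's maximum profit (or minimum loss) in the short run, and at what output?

AVC = 120 - 36y + 3y^2 has its minimum $12 at y = 6; price $57 clears that bar, so the firm operates.
With MC = 120 - 72y + 9y^2, P = MC on the upward-sloping part at y* = 7.
TR = 57·7 = 399. TC = 690 + 105 = 795. Profit = 399 − 795 = -$396.
By producing, the firm covers all variable cost plus $294 of fixed cost; shutting down would lose the full $690.

Profit = -$396 at y = 7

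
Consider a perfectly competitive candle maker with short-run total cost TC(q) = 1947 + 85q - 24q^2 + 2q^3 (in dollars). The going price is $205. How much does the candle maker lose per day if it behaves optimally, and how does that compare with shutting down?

AVC = 85 - 24q + 2q^2 has its minimum $13 at q = 6; price $205 clears that bar, so the firm operates.
MC = 85 - 48q + 6q^2. Setting P = MC and taking the root on the rising branch gives q* = 10.
TR = 205·10 = 2050. TC = 1947 + 450 = 2397. Profit = 2050 − 2397 = -$347.
That loss of $347 beats the $1947 the firm would lose by shutting down; producing recovers $1600 of fixed cost.

Profit = -$347 at q = 10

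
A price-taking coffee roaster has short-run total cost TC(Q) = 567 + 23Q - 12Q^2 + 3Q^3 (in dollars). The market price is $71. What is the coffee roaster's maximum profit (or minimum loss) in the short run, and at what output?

Profit = -$375 at Q = 4

AVC = 23 - 12Q + 3Q^2; min AVC = $11 at Q = 2. Since P = $71 ≥ min AVC, the firm produces.
MC = 23 - 24Q + 9Q^2. Setting P = MC and taking the root on the rising branch gives Q* = 4.
TR = 71·4 = 284. TC = 567 + 92 = 659. Profit = 284 − 659 = -$375.
That loss of $375 beats the $567 the firm would lose by shutting down; producing recovers $192 of fixed cost.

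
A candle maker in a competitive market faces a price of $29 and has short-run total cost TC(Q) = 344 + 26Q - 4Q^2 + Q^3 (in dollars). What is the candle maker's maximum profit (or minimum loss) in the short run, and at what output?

AVC = 26 - 4Q + Q^2; min AVC = $22 at Q = 2. Since P = $29 ≥ min AVC, the firm produces.
With MC = 26 - 8Q + 3Q^2, P = MC on the upward-sloping part at Q* = 3.
TR = 29·3 = 87. TC = 344 + 69 = 413. Profit = 87 − 413 = -$326.
That loss of $326 beats the $344 the firm would lose by shutting down; producing recovers $18 of fixed cost.

Profit = -$326 at Q = 3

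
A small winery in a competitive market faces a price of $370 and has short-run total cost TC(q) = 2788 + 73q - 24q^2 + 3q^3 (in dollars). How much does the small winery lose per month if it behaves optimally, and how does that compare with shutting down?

AVC = 73 - 24q + 3q^2; min AVC = $25 at q = 4. Since P = $370 ≥ min AVC, the firm produces.
With MC = 73 - 48q + 9q^2, P = MC on the upward-sloping part at q* = 9.
TR = 370·9 = 3330. TC = 2788 + 900 = 3688. Profit = 3330 − 3688 = -$358.
By producing, the firm covers all variable cost plus $2430 of fixed cost; shutting down would lose the full $2788.

Profit = -$358 at q = 9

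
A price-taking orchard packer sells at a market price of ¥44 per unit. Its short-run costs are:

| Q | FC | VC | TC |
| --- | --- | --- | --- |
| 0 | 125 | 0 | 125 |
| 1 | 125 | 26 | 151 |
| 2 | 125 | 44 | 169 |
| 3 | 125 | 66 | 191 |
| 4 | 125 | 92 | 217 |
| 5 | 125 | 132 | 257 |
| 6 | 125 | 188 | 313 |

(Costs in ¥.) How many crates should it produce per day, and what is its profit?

Compute π = P·Q − TC at each output: Q=0: -125; Q=1: -107; Q=2: -81; Q=3: -59; Q=4: -41; Q=5: -37; Q=6: -49.
Profit is maximized at Q = 5. AVC there is 132/5 = ¥26.40 ≤ P, so producing beats shutting down (which would give -¥125).

Q = 5; profit = -¥37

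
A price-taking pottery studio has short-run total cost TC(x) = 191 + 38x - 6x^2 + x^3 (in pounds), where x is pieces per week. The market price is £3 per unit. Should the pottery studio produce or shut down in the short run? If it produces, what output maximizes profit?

Variable cost is VC = 38x - 6x^2 + x^3, so AVC = VC/x = 38 - 6x + x^2 and MC = dTC/dx = 38 - 12x + 3x^2.
The AVC parabola has its vertex at x = 6/2 = 3, where AVC = 38 - 6·3 + 3^2 = £29.
With P < min AVC (£3 < £29), every unit sold adds to the loss.
Shutting down limits the loss to fixed cost, £191.

Shut down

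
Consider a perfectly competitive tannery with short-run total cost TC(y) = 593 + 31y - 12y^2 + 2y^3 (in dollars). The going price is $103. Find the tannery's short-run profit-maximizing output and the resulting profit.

AVC = 31 - 12y + 2y^2; min AVC = $13 at y = 3. Since P = $103 ≥ min AVC, the firm produces.
With MC = 31 - 24y + 6y^2, P = MC on the upward-sloping part at y* = 6.
TR = 103·6 = 618. TC = 593 + 186 = 779. Profit = 618 − 779 = -$161.
By producing, the firm covers all variable cost plus $432 of fixed cost; shutting down would lose the full $593.

Profit = -$161 at y = 6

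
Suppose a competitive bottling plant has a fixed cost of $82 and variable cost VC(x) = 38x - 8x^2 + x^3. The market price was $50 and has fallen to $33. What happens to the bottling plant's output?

Output falls from 6 to 5

MC = 38 - 16x + 3x^2; the shutdown threshold is min AVC = $22 (at x = 4).
With P = $50 above the shutdown price, P = MC gives x = 6.
At P = $33 ≥ min AVC, set P = MC: x = 5. The firm stays open but cuts output.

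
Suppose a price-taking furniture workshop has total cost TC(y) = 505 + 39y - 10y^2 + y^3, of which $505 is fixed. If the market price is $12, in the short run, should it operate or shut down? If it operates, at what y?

Shut down

Strip out fixed cost: VC = 39y - 10y^2 + y^3. Then AVC = 39 - 10y + y^2 and MC = 39 - 20y + 3y^2.
AVC hits its minimum where MC = AVC, at y = 5, giving min AVC = 39 - 10·5 + 5^2 = $14.
Since P = $12 < min AVC = $14, price fails to cover variable cost at any output.
The firm minimizes its loss by shutting down and losing only its fixed cost of $505.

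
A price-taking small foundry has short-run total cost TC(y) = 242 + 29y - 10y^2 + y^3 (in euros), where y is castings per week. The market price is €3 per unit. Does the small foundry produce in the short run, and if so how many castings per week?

Strip out fixed cost: VC = 29y - 10y^2 + y^3. Then AVC = 29 - 10y + y^2 and MC = 29 - 20y + 3y^2.
The AVC parabola has its vertex at y = 10/2 = 5, where AVC = 29 - 10·5 + 5^2 = €4.
P = €3 lies below min AVC = €4; no output level covers variable cost.
Shutting down limits the loss to fixed cost, €242.

Shut down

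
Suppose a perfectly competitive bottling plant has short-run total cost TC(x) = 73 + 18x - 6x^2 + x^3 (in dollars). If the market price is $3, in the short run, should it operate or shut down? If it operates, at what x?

From TC, MC = TC'(x) = 18 - 12x + 3x^2 and AVC = VC/x = 18 - 6x + x^2.
AVC is minimized where dAVC/dx = -6 + 2x = 0, at x = 3; min AVC = 18 - 6·3 + 3^2 = $9.
Since P = $3 < min AVC = $9, price fails to cover variable cost at any output.
Best response: produce nothing and absorb the $73 fixed cost.

Shut down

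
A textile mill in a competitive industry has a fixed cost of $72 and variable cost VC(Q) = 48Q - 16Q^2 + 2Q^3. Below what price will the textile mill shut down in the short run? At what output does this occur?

Short-run supply begins at min AVC. From VC = 48Q - 16Q^2 + 2Q^3, AVC = 48 - 16Q + 2Q^2.
dAVC/dQ = -16 + 4Q = 0 gives Q = 4. min AVC = 48 - 16·4 + 2·4^2 = 16.
For P < $16 the firm produces nothing.

$16 per unit, at Q = 4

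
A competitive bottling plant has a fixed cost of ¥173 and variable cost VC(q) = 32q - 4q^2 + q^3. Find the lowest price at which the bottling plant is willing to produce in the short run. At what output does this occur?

¥28 per unit, at q = 2

The firm shuts down when price falls below the minimum of average variable cost. AVC = VC/q = 32 - 4q + q^2.
At the minimum of AVC, MC = AVC. MC = 32 - 8q + 3q^2; setting MC = AVC gives 2q^2 - 4q = 0, so q = 2. min AVC = 28.
The firm shuts down for any P below ¥28.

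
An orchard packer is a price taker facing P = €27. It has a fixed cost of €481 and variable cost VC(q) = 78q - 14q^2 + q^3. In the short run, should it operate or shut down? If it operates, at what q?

Variable cost is VC = 78q - 14q^2 + q^3, so AVC = VC/q = 78 - 14q + q^2 and MC = dTC/dq = 78 - 28q + 3q^2.
AVC is minimized where dAVC/dq = -14 + 2q = 0, at q = 7; min AVC = 78 - 14·7 + 7^2 = €29.
P = €27 lies below min AVC = €29; no output level covers variable cost.
Shutting down limits the loss to fixed cost, €481.

Shut down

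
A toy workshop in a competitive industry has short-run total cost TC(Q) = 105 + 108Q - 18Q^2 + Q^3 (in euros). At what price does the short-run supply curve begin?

€27 per unit

The shutdown price is the minimum of AVC. VC = 108Q - 18Q^2 + Q^3, so AVC = 108 - 18Q + Q^2.
dAVC/dQ = -18 + 2Q = 0 gives Q = 9. min AVC = 108 - 18·9 + 9^2 = 27.
The firm shuts down for any P below €27.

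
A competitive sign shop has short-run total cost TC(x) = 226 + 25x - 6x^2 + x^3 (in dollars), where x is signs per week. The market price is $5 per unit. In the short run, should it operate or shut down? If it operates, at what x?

Shut down

Variable cost is VC = 25x - 6x^2 + x^3, so AVC = VC/x = 25 - 6x + x^2 and MC = dTC/dx = 25 - 12x + 3x^2.
AVC hits its minimum where MC = AVC, at x = 3, giving min AVC = 25 - 6·3 + 3^2 = $16.
P = $5 lies below min AVC = $16; no output level covers variable cost.
Best response: produce nothing and absorb the $226 fixed cost.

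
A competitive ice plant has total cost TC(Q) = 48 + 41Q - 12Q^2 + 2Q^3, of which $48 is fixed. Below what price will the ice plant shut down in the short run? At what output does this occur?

$23 per unit, at Q = 3

Short-run supply begins at min AVC. From VC = 41Q - 12Q^2 + 2Q^3, AVC = 41 - 12Q + 2Q^2.
At the minimum of AVC, MC = AVC. MC = 41 - 24Q + 6Q^2; setting MC = AVC gives 4Q^2 - 12Q = 0, so Q = 3. min AVC = 23.
So the shutdown price is $23.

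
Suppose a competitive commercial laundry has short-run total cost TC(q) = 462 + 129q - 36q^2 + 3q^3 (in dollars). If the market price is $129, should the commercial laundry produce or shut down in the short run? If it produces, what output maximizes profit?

Produce at q = 8

From TC, MC = TC'(q) = 129 - 72q + 9q^2 and AVC = VC/q = 129 - 36q + 3q^2.
The AVC parabola has its vertex at q = 36/6 = 6, where AVC = 129 - 36·6 + 3·6^2 = $21.
Because $129 ≥ $21, revenue can cover variable cost; the firm operates.
P = MC gives -72q + 9q^2 = 0, with roots 0 and 8. Take the larger (rising MC): q* = 8.
Check: AVC at q = 8 is $33 ≤ P, so revenue covers variable cost.
Profit = P·q − TC = 129·8 − 726 = $306.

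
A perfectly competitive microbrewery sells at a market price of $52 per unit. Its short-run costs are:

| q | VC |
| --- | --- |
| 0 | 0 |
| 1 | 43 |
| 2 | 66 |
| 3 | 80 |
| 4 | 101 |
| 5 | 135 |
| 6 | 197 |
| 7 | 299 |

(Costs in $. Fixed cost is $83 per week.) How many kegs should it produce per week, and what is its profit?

Profit at each row (π = 52q − TC): q=0: -83; q=1: -74; q=2: -45; q=3: -7; q=4: 24; q=5: 42; q=6: 32; q=7: -18.
Profit is maximized at q = 5. AVC there is 135/5 = $27 ≤ P, so producing beats shutting down (which would give -$83).

q = 5; profit = $42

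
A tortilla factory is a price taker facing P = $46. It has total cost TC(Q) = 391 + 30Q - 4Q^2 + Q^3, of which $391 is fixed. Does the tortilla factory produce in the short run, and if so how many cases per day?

Produce at Q = 4

Strip out fixed cost: VC = 30Q - 4Q^2 + Q^3. Then AVC = 30 - 4Q + Q^2 and MC = 30 - 8Q + 3Q^2.
AVC is minimized where dAVC/dQ = -4 + 2Q = 0, at Q = 2; min AVC = 30 - 4·2 + 2^2 = $26.
P = $46 exceeds min AVC = $26, so the firm stays open.
Set P = MC: 46 = 30 - 8Q + 3Q^2 → -16 - 8Q + 3Q^2 = 0. The roots are Q = -4/3 and Q = 4; the profit-maximizing output is on the rising part of MC, so Q* = 4.
Check: AVC at Q = 4 is $30 ≤ P, so revenue covers variable cost.
Profit = P·Q − TC = 46·4 − 511 = -$327, a loss, but smaller than the $391 fixed cost the firm would lose by shutting down.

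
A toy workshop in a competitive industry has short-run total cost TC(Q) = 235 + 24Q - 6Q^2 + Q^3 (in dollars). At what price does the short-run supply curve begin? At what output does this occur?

$15 per unit, at Q = 3

Short-run supply begins at min AVC. From VC = 24Q - 6Q^2 + Q^3, AVC = 24 - 6Q + Q^2.
At the minimum of AVC, MC = AVC. MC = 24 - 12Q + 3Q^2; setting MC = AVC gives 2Q^2 - 6Q = 0, so Q = 3. min AVC = 15.
The firm shuts down for any P below $15.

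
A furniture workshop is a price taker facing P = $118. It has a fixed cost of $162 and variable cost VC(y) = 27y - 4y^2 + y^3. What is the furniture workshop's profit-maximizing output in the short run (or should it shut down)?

Produce at y = 7

Variable cost is VC = 27y - 4y^2 + y^3, so AVC = VC/y = 27 - 4y + y^2 and MC = dTC/dy = 27 - 8y + 3y^2.
AVC is minimized where dAVC/dy = -4 + 2y = 0, at y = 2; min AVC = 27 - 4·2 + 2^2 = $23.
Since P = $118 ≥ min AVC = $23, price covers variable cost and the firm should produce.
P = MC gives -91 - 8y + 3y^2 = 0, with roots -13/3 and 7. Take the larger (rising MC): y* = 7.
Check: AVC at y = 7 is $48 ≤ P, so revenue covers variable cost.
Profit = P·y − TC = 118·7 − 498 = $328.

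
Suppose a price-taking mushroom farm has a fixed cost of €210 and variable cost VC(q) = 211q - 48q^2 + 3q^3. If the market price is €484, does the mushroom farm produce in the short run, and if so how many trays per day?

From TC, MC = TC'(q) = 211 - 96q + 9q^2 and AVC = VC/q = 211 - 48q + 3q^2.
AVC hits its minimum where MC = AVC, at q = 8, giving min AVC = 211 - 48·8 + 3·8^2 = €19.
Since P = €484 ≥ min AVC = €19, price covers variable cost and the firm should produce.
P = MC gives -273 - 96q + 9q^2 = 0, with roots -7/3 and 13. Take the larger (rising MC): q* = 13.
Check: AVC at q = 13 is €94 ≤ P, so revenue covers variable cost.
Profit = P·q − TC = 484·13 − 1432 = €4860.

Produce at q = 13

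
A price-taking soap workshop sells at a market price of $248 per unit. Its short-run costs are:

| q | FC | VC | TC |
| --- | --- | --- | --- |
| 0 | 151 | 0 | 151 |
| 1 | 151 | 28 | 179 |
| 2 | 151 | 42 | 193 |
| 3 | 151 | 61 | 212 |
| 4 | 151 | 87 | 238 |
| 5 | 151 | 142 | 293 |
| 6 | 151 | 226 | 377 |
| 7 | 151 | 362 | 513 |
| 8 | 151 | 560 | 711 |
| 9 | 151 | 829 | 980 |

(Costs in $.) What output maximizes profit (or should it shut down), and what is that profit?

q = 8; profit = $1273

Profit at each row (π = 248q − TC): q=0: -151; q=1: 69; q=2: 303; q=3: 532; q=4: 754; q=5: 947; q=6: 1111; q=7: 1223; q=8: 1273; q=9: 1252.
Profit is maximized at q = 8. AVC there is 560/8 = $70 ≤ P, so producing beats shutting down (which would give -$151).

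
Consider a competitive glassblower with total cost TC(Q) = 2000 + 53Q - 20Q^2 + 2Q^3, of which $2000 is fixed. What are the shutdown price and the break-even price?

Shutdown price = $3; break-even price = $253

Shutdown price = min AVC. AVC = 53 - 20Q + 2Q^2, with vertex at Q = 5 and minimum $3.
ATC = 2000/Q + 53 - 20Q + 2Q^2. Setting dATC/dQ = −2000/Q^2 − 20 + 4Q = 0 gives Q = 10 (since 4·10^3 − 20·10^2 = 2000).
min ATC = 2000/10 + 53 − 20·10 + 2·10^2 = $253. That is the break-even price.
For $3 ≤ P < $253 the firm produces at a loss; below $3 it shuts down.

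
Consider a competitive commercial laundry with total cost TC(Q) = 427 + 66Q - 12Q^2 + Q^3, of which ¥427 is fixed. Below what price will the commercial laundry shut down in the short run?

The firm shuts down when price falls below the minimum of average variable cost. AVC = VC/Q = 66 - 12Q + Q^2.
At the minimum of AVC, MC = AVC. MC = 66 - 24Q + 3Q^2; setting MC = AVC gives 2Q^2 - 12Q = 0, so Q = 6. min AVC = 30.
For P < ¥30 the firm produces nothing.

¥30 per unit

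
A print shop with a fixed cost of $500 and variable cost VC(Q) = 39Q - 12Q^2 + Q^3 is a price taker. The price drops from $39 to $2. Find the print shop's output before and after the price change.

Output falls from 8 to 0 (the firm shuts down)

MC = 39 - 24Q + 3Q^2; the shutdown threshold is min AVC = $3 (at Q = 6).
With P = $39 above the shutdown price, P = MC gives Q = 8.
At P = $2 < min AVC = $3, price no longer covers variable cost at any output, so the firm shuts down: Q = 0.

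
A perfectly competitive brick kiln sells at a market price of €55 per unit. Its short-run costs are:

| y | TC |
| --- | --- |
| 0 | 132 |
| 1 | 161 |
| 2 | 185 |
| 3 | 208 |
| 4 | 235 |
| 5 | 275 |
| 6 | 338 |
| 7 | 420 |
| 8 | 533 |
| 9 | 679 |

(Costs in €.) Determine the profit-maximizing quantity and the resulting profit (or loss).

y = 5; profit = €0

Profit at each row (π = 55y − TC): y=0: -132; y=1: -106; y=2: -75; y=3: -43; y=4: -15; y=5: 0; y=6: -8; y=7: -35; y=8: -93; y=9: -184.
Profit is maximized at y = 5. AVC there is 143/5 = €28.60 ≤ P, so producing beats shutting down (which would give -€132).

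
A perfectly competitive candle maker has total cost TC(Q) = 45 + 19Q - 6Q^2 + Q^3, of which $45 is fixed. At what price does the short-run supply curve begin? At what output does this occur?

$10 per unit, at Q = 3

The firm shuts down when price falls below the minimum of average variable cost. AVC = VC/Q = 19 - 6Q + Q^2.
dAVC/dQ = -6 + 2Q = 0 gives Q = 3. min AVC = 19 - 6·3 + 3^2 = 10.
For P < $10 the firm produces nothing.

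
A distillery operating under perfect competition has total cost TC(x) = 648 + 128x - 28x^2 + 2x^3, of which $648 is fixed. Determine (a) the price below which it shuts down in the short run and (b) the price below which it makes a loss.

Shutdown price = min AVC. AVC = 128 - 28x + 2x^2, with vertex at x = 7 and minimum $30.
ATC = 648/x + 128 - 28x + 2x^2. Setting dATC/dx = −648/x^2 − 28 + 4x = 0 gives x = 9 (since 4·9^3 − 28·9^2 = 648).
min ATC = 648/9 + 128 − 28·9 + 2·9^2 = $110. That is the break-even price.
Between these two prices the firm operates at a loss; above $110 it earns a profit.

Shutdown price = $30; break-even price = $110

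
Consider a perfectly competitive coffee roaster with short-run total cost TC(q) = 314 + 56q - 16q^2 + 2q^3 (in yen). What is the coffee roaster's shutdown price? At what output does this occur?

¥24 per unit, at q = 4

The shutdown price is the minimum of AVC. VC = 56q - 16q^2 + 2q^3, so AVC = 56 - 16q + 2q^2.
dAVC/dq = -16 + 4q = 0 gives q = 4. min AVC = 56 - 16·4 + 2·4^2 = 24.
So the shutdown price is ¥24.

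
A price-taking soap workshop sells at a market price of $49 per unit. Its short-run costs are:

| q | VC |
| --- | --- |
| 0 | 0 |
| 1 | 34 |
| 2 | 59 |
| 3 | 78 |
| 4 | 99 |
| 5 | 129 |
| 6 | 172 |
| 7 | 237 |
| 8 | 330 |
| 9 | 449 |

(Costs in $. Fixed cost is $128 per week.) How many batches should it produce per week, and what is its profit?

q = 6; profit = -$6

Compute π = P·q − TC at each output: q=0: -128; q=1: -113; q=2: -89; q=3: -59; q=4: -31; q=5: -12; q=6: -6; q=7: -22; q=8: -66; q=9: -136.
Profit is maximized at q = 6. AVC there is 172/6 = $28.67 ≤ P, so producing beats shutting down (which would give -$128).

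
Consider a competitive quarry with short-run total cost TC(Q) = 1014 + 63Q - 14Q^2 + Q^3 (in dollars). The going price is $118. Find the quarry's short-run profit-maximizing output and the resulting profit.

AVC = 63 - 14Q + Q^2 has its minimum $14 at Q = 7; price $118 clears that bar, so the firm operates.
MC = 63 - 28Q + 3Q^2. Setting P = MC and taking the root on the rising branch gives Q* = 11.
TR = 118·11 = 1298. TC = 1014 + 330 = 1344. Profit = 1298 − 1344 = -$46.
By producing, the firm covers all variable cost plus $968 of fixed cost; shutting down would lose the full $1014.

Profit = -$46 at Q = 11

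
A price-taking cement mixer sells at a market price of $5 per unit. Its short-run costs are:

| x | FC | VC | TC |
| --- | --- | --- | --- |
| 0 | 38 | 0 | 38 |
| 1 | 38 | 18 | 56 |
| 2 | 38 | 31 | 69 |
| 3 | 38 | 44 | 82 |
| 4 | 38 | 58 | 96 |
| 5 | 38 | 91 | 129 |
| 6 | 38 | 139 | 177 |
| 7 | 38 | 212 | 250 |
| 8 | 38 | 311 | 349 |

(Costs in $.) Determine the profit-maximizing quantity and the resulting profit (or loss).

x = 0 (shut down); profit = -$38

Compute π = P·x − TC at each output: x=0: -38; x=1: -51; x=2: -59; x=3: -67; x=4: -76; x=5: -104; x=6: -147; x=7: -215; x=8: -309.
Profit is highest at x = 0. Equivalently, the lowest AVC in the table is 58/4 ≈ $14.50 at x = 4, and P = $5 falls below it — price never covers variable cost, so the firm shuts down and loses only its fixed cost.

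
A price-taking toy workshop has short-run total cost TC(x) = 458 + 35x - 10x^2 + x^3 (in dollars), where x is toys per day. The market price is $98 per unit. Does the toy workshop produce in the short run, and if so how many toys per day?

Produce at x = 9

Strip out fixed cost: VC = 35x - 10x^2 + x^3. Then AVC = 35 - 10x + x^2 and MC = 35 - 20x + 3x^2.
The AVC parabola has its vertex at x = 10/2 = 5, where AVC = 35 - 10·5 + 5^2 = $10.
P = $98 exceeds min AVC = $10, so the firm stays open.
P = MC gives -63 - 20x + 3x^2 = 0, with roots -7/3 and 9. Take the larger (rising MC): x* = 9.
Check: AVC at x = 9 is $26 ≤ P, so revenue covers variable cost.
Profit = P·x − TC = 98·9 − 692 = $190.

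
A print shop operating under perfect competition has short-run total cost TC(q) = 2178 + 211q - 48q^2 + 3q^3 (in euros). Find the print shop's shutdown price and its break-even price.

Shutdown price = €19; break-even price = €244

AVC = 211 - 48q + 3q^2; minimized at q = 8, giving min AVC = €19. That is the shutdown price.
ATC = 2178/q + 211 - 48q + 3q^2. Setting dATC/dq = −2178/q^2 − 48 + 6q = 0 gives q = 11 (since 6·11^3 − 48·11^2 = 2178).
min ATC = 2178/11 + 211 − 48·11 + 3·11^2 = €244. That is the break-even price.
For €19 ≤ P < €244 the firm produces at a loss; below €19 it shuts down.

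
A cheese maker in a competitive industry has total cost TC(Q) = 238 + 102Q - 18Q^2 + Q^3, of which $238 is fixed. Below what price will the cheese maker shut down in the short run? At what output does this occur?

$21 per unit, at Q = 9

Short-run supply begins at min AVC. From VC = 102Q - 18Q^2 + Q^3, AVC = 102 - 18Q + Q^2.
dAVC/dQ = -18 + 2Q = 0 gives Q = 9. min AVC = 102 - 18·9 + 9^2 = 21.
The firm shuts down for any P below $21.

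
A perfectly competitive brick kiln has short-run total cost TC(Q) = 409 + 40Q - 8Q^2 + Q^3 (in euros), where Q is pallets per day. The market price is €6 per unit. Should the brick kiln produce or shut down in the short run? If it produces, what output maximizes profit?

From TC, MC = TC'(Q) = 40 - 16Q + 3Q^2 and AVC = VC/Q = 40 - 8Q + Q^2.
AVC is minimized where dAVC/dQ = -8 + 2Q = 0, at Q = 4; min AVC = 40 - 8·4 + 4^2 = €24.
With P < min AVC (€6 < €24), every unit sold adds to the loss.
Best response: produce nothing and absorb the €409 fixed cost.

Shut down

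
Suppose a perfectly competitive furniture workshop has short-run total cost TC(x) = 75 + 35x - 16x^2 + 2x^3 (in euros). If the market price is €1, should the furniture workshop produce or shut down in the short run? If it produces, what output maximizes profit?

Shut down

From TC, MC = TC'(x) = 35 - 32x + 6x^2 and AVC = VC/x = 35 - 16x + 2x^2.
AVC hits its minimum where MC = AVC, at x = 4, giving min AVC = 35 - 16·4 + 2·4^2 = €3.
P = €1 lies below min AVC = €3; no output level covers variable cost.
The firm minimizes its loss by shutting down and losing only its fixed cost of €75.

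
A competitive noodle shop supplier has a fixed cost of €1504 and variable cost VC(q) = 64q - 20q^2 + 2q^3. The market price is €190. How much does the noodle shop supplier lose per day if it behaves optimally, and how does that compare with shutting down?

Profit = -€208 at q = 9

AVC = 64 - 20q + 2q^2 has its minimum €14 at q = 5; price €190 clears that bar, so the firm operates.
MC = 64 - 40q + 6q^2. Setting P = MC and taking the root on the rising branch gives q* = 9.
TR = 190·9 = 1710. TC = 1504 + 414 = 1918. Profit = 1710 − 1918 = -€208.
That loss of €208 beats the €1504 the firm would lose by shutting down; producing recovers €1296 of fixed cost.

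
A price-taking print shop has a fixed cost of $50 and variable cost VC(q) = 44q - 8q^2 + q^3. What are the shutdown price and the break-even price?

Shutdown price = $28; break-even price = $39

AVC = 44 - 8q + q^2; minimized at q = 4, giving min AVC = $28. That is the shutdown price.
ATC = 50/q + 44 - 8q + q^2. Setting dATC/dq = −50/q^2 − 8 + 2q = 0 gives q = 5 (since 2·5^3 − 8·5^2 = 50).
min ATC = 50/5 + 44 − 8·5 + 5^2 = $39. That is the break-even price.
Between these two prices the firm operates at a loss; above $39 it earns a profit.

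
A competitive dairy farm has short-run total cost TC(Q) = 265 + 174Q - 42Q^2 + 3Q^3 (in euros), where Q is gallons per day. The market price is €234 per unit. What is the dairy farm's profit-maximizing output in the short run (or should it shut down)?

Produce at Q = 10

Strip out fixed cost: VC = 174Q - 42Q^2 + 3Q^3. Then AVC = 174 - 42Q + 3Q^2 and MC = 174 - 84Q + 9Q^2.
The AVC parabola has its vertex at Q = 42/6 = 7, where AVC = 174 - 42·7 + 3·7^2 = €27.
P = €234 exceeds min AVC = €27, so the firm stays open.
Solving P = MC: -60 - 84Q + 9Q^2 = 0 ⇒ Q = -2/3 or 10. On the upward-sloping branch, Q* = 10.
Check: AVC at Q = 10 is €54 ≤ P, so revenue covers variable cost.
Profit = P·Q − TC = 234·10 − 805 = €1535.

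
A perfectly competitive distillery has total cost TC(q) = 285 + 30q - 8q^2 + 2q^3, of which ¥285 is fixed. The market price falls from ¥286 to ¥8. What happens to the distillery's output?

MC = 30 - 16q + 6q^2; the shutdown threshold is min AVC = ¥22 (at q = 2).
With P = ¥286 above the shutdown price, P = MC gives q = 8.
At P = ¥8 < min AVC = ¥22, price no longer covers variable cost at any output, so the firm shuts down: q = 0.

Output falls from 8 to 0 (the firm shuts down)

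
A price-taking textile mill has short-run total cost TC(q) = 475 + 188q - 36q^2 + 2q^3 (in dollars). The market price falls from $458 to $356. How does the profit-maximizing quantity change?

Output falls from 15 to 14

MC = 188 - 72q + 6q^2; the shutdown threshold is min AVC = $26 (at q = 9).
At P = $458 ≥ min AVC, set P = MC on the rising branch: q = 15.
At P = $356 ≥ min AVC, set P = MC: q = 14. The firm stays open but cuts output.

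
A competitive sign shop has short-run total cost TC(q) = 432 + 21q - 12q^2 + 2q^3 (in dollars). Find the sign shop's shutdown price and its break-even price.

Shutdown price = min AVC. AVC = 21 - 12q + 2q^2, with vertex at q = 3 and minimum $3.
ATC = 432/q + 21 - 12q + 2q^2. Setting dATC/dq = −432/q^2 − 12 + 4q = 0 gives q = 6 (since 4·6^3 − 12·6^2 = 432).
min ATC = 432/6 + 21 − 12·6 + 2·6^2 = $93. That is the break-even price.
Between these two prices the firm operates at a loss; above $93 it earns a profit.

Shutdown price = $3; break-even price = $93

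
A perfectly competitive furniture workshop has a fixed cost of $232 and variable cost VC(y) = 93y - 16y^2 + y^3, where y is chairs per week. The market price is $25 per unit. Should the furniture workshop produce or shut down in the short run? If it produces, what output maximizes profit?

From TC, MC = TC'(y) = 93 - 32y + 3y^2 and AVC = VC/y = 93 - 16y + y^2.
AVC is minimized where dAVC/dy = -16 + 2y = 0, at y = 8; min AVC = 93 - 16·8 + 8^2 = $29.
P = $25 lies below min AVC = $29; no output level covers variable cost.
Shutting down limits the loss to fixed cost, $232.

Shut down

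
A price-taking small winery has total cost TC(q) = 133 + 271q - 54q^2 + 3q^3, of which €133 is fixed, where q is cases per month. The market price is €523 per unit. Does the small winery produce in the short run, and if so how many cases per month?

Strip out fixed cost: VC = 271q - 54q^2 + 3q^3. Then AVC = 271 - 54q + 3q^2 and MC = 271 - 108q + 9q^2.
AVC hits its minimum where MC = AVC, at q = 9, giving min AVC = 271 - 54·9 + 3·9^2 = €28.
Because €523 ≥ €28, revenue can cover variable cost; the firm operates.
P = MC gives -252 - 108q + 9q^2 = 0, with roots -2 and 14. Take the larger (rising MC): q* = 14.
Check: AVC at q = 14 is €103 ≤ P, so revenue covers variable cost.
Profit = P·q − TC = 523·14 − 1575 = €5747.

Produce at q = 14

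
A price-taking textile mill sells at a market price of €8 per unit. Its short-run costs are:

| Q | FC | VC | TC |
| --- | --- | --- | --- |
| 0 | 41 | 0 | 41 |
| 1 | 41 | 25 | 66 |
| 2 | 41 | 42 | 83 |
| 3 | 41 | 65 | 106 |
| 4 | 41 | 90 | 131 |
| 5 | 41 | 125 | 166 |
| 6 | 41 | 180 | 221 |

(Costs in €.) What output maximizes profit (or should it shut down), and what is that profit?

Compute π = P·Q − TC at each output: Q=0: -41; Q=1: -58; Q=2: -67; Q=3: -82; Q=4: -99; Q=5: -126; Q=6: -173.
Profit is highest at Q = 0. Equivalently, the lowest AVC in the table is 42/2 ≈ €21 at Q = 2, and P = €8 falls below it — price never covers variable cost, so the firm shuts down and loses only its fixed cost.

Q = 0 (shut down); profit = -€41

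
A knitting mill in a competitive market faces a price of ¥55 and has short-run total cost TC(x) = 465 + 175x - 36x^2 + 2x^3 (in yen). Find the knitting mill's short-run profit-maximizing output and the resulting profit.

AVC = 175 - 36x + 2x^2; min AVC = ¥13 at x = 9. Since P = ¥55 ≥ min AVC, the firm produces.
With MC = 175 - 72x + 6x^2, P = MC on the upward-sloping part at x* = 10.
TR = 55·10 = 550. TC = 465 + 150 = 615. Profit = 550 − 615 = -¥65.
By producing, the firm covers all variable cost plus ¥400 of fixed cost; shutting down would lose the full ¥465.

Profit = -¥65 at x = 10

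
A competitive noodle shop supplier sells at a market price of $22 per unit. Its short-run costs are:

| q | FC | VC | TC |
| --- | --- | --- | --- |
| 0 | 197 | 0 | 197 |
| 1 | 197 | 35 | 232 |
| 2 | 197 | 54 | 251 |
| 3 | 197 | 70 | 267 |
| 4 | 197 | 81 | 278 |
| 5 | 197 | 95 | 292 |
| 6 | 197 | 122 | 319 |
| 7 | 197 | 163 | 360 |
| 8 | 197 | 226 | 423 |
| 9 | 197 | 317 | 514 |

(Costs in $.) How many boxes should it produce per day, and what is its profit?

q = 5; profit = -$182

Compute π = P·q − TC at each output: q=0: -197; q=1: -210; q=2: -207; q=3: -201; q=4: -190; q=5: -182; q=6: -187; q=7: -206; q=8: -247; q=9: -316.
Profit is maximized at q = 5. AVC there is 95/5 = $19 ≤ P, so producing beats shutting down (which would give -$197).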